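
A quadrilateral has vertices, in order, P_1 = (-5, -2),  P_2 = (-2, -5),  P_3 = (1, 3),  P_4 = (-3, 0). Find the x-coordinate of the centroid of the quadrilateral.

Apply the shoelace (surveyor's) formula. First the cross-terms c_i = x_i·y_{i+1} − x_{i+1}·y_i:
  21, -1, 9, 6  ⇒  2A = 35, A = 17.5.
Then Σ (x_i + x_{i+1})·c_i = -212, so x̄ = -212 / (6·17.5) = -212/105.

-212/105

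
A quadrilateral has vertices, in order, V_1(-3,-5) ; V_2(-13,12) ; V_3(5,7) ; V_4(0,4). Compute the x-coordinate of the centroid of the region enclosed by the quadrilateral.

-722/165

Apply the shoelace (surveyor's) formula. First the cross-terms c_i = x_i·y_{i+1} − x_{i+1}·y_i:
  -101, -151, 20, 12  ⇒  2A = -220, A = -110.
Then Σ (x_i + x_{i+1})·c_i = 2888, so x̄ = 2888 / (6·(-110)) = -722/165.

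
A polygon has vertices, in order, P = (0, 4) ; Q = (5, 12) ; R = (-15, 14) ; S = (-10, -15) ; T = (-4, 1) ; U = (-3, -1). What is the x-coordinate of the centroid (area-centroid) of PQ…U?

-1793/260

Apply the shoelace (surveyor's) formula. First the cross-terms c_i = x_i·y_{i+1} − x_{i+1}·y_i:
  -20, 250, 365, -70, 7, -12  ⇒  2A = 520, A = 260.
Then Σ (x_i + x_{i+1})·c_i = -10758, so x̄ = -10758 / (6·260) = -1793/260.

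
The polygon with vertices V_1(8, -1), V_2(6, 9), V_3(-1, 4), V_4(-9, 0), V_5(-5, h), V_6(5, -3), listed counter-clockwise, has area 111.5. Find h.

The doubled signed area Σ (x_i y_{i+1} − x_{i+1} y_i) is linear in h.
With h=0 it equals 181; the coefficient of h is -14 (from the two edges through V_5).
So -14·h + 181 = 2·111.5 = 223 ⇒ h = -3.

-3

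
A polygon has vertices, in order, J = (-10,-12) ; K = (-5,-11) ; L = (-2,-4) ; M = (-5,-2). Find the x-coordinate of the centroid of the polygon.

-17/3

Apply the shoelace (surveyor's) formula. First the cross-terms c_i = x_i·y_{i+1} − x_{i+1}·y_i:
  50, -2, -16, 40  ⇒  2A = 72, A = 36.
Then Σ (x_i + x_{i+1})·c_i = -1224, so x̄ = -1224 / (6·36) = -17/3.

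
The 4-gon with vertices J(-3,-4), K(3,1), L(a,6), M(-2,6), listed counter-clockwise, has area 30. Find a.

The doubled signed area Σ (x_i y_{i+1} − x_{i+1} y_i) is linear in a.
With a=0 it equals 65; the coefficient of a is 5 (from the two edges through L).
So 5·a + 65 = 2·30 = 60 ⇒ a = -1.

-1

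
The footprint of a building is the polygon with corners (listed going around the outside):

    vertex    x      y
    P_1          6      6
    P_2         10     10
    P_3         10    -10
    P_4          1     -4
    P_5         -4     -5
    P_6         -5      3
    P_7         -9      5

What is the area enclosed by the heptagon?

185

Σ = (0) + (-200) + (-30) + (-21) + (-37) + (2) + (-84) = -370
Area = |Σ|/2 = 185.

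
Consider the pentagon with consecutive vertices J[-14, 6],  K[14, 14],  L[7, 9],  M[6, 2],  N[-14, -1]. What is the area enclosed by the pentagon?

Apply the shoelace formula: 2A = Σ (x_i·y_{i+1} − x_{i+1}·y_i), indices taken mod 5.
Cross-terms: -280, 28, -40, 22, -98  ⇒  Σ = -368
Area = |Σ|/2 = 184.

184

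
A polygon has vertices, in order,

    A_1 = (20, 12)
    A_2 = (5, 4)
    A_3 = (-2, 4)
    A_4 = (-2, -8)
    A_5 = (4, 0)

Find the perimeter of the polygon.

66

|A_1A_2| = √((-15)² + (-8)²) = √289 = 17
|A_2A_3| = √((-7)² + (0)²) = √49 = 7
|A_3A_4| = √((0)² + (-12)²) = √144 = 12
|A_4A_5| = √((6)² + (8)²) = √100 = 10
|A_5A_1| = √((16)² + (12)²) = √400 = 20
Perimeter = 17 + 7 + 12 + 10 + 20 = 66.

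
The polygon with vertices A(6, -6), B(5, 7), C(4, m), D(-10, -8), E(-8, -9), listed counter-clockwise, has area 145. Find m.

Write out the shoelace sum; only the two edges meeting at C involve m:
2·Area = [(5·m − 4·7) + (4·(-8) − (-10)·m)] + 200
       = 15·m + 140 = 290
⇒ m = 10.

10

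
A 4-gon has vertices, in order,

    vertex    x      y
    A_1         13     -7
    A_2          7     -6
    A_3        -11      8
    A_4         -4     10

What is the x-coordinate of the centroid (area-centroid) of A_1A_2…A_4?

Apply the shoelace formula. First the cross-terms c_i = x_i·y_{i+1} − x_{i+1}·y_i:
  -29, -10, -78, -102  ⇒  2A = -219, A = -109.5.
Then Σ (x_i + x_{i+1})·c_i = -288, so x̄ = -288 / (6·(-109.5)) = 32/73.

32/73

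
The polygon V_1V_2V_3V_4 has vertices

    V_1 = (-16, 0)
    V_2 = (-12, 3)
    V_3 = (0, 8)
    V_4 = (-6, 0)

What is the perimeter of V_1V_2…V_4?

|V_1V_2| = √((4)² + (3)²) = √25 = 5
|V_2V_3| = √((12)² + (5)²) = √169 = 13
|V_3V_4| = √((-6)² + (-8)²) = √100 = 10
|V_4V_1| = √((-10)² + (0)²) = √100 = 10
Perimeter = 5 + 13 + 10 + 10 = 38.

38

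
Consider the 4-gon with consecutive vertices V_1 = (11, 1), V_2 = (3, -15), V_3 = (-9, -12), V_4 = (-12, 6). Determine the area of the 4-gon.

Cross-terms: -168, -171, -198, -78  ⇒  Σ = -615
Area = |Σ|/2 = 307.5.

307.5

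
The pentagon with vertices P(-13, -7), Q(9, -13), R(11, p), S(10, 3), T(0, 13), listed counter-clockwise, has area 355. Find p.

The doubled signed area Σ (x_i y_{i+1} − x_{i+1} y_i) is linear in p.
With p=0 it equals 707; the coefficient of p is -1 (from the two edges through R).
So -1·p + 707 = 2·355 = 710 ⇒ p = -3.

-3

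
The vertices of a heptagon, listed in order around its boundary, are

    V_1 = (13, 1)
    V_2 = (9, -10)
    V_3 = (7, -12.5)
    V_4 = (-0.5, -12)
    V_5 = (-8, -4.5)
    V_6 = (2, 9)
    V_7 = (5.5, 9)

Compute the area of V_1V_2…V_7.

Apply the shoelace (surveyor's) formula: 2A = Σ (x_i·y_{i+1} − x_{i+1}·y_i), indices taken mod 7.
Σ = (-139) + (-42.5) + (-90.25) + (-93.75) + (-63) + (-31.5) + (-111.5) = -571.5
Area = |Σ|/2 = 285.75.

285.75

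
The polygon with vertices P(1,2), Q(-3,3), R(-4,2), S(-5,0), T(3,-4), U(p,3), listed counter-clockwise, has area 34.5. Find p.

3

Write out the shoelace sum; only the two edges meeting at U involve p:
2·Area = [(3·3 − p·(-4)) + (p·2 − 1·3)] + 45
       = 6·p + 51 = 69
⇒ p = 3.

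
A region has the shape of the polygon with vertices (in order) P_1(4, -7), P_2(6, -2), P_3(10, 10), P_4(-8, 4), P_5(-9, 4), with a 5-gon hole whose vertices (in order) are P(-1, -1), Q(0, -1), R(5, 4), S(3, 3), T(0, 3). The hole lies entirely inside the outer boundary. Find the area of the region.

Outer boundary:
Cross-terms: 34, 80, 120, 4, 47  ⇒  Σ = 285
Area = |Σ|/2 = 142.5.
Hole:
Apply the shoelace (surveyor's) formula: 2A = Σ (x_i·y_{i+1} − x_{i+1}·y_i), indices taken mod 5.
Cross-terms: 1, 5, 3, 9, 3  ⇒  Σ = 21
Area = |Σ|/2 = 10.5.
Net area = 142.5 − 10.5 = 132.

132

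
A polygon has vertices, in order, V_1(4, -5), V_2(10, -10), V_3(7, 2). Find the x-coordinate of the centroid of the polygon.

Apply the surveyor's formula. First the cross-terms c_i = x_i·y_{i+1} − x_{i+1}·y_i:
  10, 90, -43  ⇒  2A = 57, A = 28.5.
Then Σ (x_i + x_{i+1})·c_i = 1197, so x̄ = 1197 / (6·28.5) = 7.

7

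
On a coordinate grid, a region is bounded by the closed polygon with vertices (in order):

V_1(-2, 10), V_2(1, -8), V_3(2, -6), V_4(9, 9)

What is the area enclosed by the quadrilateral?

98

Apply the shoelace formula: 2A = Σ (x_i·y_{i+1} − x_{i+1}·y_i), indices taken mod 4.
V_1→V_2: (-2)(-8) − (1)(10) = 6
V_2→V_3: (1)(-6) − (2)(-8) = 10
V_3→V_4: (2)(9) − (9)(-6) = 72
V_4→V_1: (9)(10) − (-2)(9) = 108
Σ = 196
Area = |Σ|/2 = 98.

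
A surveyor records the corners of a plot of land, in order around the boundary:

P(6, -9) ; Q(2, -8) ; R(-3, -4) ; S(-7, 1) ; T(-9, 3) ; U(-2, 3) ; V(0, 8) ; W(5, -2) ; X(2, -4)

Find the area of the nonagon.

96

Σ = (-30) + (-32) + (-31) + (-12) + (-21) + (-16) + (-40) + (-16) + (6) = -192
Area = |Σ|/2 = 96.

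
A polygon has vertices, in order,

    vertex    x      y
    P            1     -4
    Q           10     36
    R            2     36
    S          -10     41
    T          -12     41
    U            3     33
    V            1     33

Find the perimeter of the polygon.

|PQ| = √((9)² + (40)²) = √1681 = 41
|QR| = √((-8)² + (0)²) = √64 = 8
|RS| = √((-12)² + (5)²) = √169 = 13
|ST| = √((-2)² + (0)²) = √4 = 2
|TU| = √((15)² + (-8)²) = √289 = 17
|UV| = √((-2)² + (0)²) = √4 = 2
|VP| = √((0)² + (-37)²) = √1369 = 37
Perimeter = 41 + 8 + 13 + 2 + 17 + 2 + 37 = 120.

120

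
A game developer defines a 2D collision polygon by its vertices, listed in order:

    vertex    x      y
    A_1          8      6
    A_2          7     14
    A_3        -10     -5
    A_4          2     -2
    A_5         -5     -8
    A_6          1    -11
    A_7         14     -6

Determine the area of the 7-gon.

Cross-terms: 70, 105, 30, -26, 63, 148, 132  ⇒  Σ = 522
Area = |Σ|/2 = 261.

261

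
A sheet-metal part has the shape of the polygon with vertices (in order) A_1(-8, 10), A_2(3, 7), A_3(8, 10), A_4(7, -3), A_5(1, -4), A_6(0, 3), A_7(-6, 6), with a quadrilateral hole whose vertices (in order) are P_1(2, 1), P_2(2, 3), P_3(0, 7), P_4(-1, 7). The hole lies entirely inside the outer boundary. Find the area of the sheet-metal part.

106

Outer boundary:
Cross-terms: -86, -26, -94, -25, 3, 18, -12  ⇒  Σ = -222
Area = |Σ|/2 = 111.
Hole:
Apply the shoelace formula: 2A = Σ (x_i·y_{i+1} − x_{i+1}·y_i), indices taken mod 4.
Σ = (4) + (14) + (7) + (-15) = 10
Area = |Σ|/2 = 5.
Net area = 111 − 5 = 106.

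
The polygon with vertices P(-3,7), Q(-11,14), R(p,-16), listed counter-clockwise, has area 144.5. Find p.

-18

Write out the shoelace sum; only the two edges meeting at R involve p:
2·Area = [((-11)·(-16) − p·14) + (p·7 − (-3)·(-16))] + 35
       = -7·p + 163 = 289
⇒ p = -18.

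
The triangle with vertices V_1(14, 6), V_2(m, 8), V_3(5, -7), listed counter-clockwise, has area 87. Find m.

The doubled signed area Σ (x_i y_{i+1} − x_{i+1} y_i) is linear in m.
With m=0 it equals 200; the coefficient of m is -13 (from the two edges through V_2).
So -13·m + 200 = 2·87 = 174 ⇒ m = 2.

2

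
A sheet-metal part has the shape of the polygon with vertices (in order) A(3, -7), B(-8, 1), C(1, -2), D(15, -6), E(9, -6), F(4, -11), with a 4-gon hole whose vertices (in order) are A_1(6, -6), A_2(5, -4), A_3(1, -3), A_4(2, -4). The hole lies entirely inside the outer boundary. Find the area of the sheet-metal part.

Outer boundary:
A→B: (3)(1) − (-8)(-7) = -53
B→C: (-8)(-2) − (1)(1) = 15
C→D: (1)(-6) − (15)(-2) = 24
D→E: (15)(-6) − (9)(-6) = -36
E→F: (9)(-11) − (4)(-6) = -75
F→A: (4)(-7) − (3)(-11) = 5
Σ = -120
Area = |Σ|/2 = 60.
Hole:
Apply the shoelace (surveyor's) formula: 2A = Σ (x_i·y_{i+1} − x_{i+1}·y_i), indices taken mod 4.
Σ = (6) + (-11) + (2) + (12) = 9
Area = |Σ|/2 = 4.5.
Net area = 60 − 4.5 = 55.5.

55.5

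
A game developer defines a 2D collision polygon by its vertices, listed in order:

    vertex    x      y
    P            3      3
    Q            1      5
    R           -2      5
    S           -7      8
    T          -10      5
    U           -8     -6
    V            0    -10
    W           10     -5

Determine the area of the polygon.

208

Cross-terms: 12, 15, 19, 45, 100, 80, 100, 45  ⇒  Σ = 416
Area = |Σ|/2 = 208.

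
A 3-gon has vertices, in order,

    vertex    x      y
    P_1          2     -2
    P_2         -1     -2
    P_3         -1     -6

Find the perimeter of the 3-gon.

|P_1P_2| = √((-3)² + (0)²) = √9 = 3
|P_2P_3| = √((0)² + (-4)²) = √16 = 4
|P_3P_1| = √((3)² + (4)²) = √25 = 5
Perimeter = 3 + 4 + 5 = 12.

12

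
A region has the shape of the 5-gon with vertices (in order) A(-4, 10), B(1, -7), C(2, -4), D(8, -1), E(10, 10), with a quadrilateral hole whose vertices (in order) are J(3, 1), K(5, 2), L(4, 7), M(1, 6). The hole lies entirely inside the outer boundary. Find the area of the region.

130

Outer boundary:
Apply Gauss's area formula: 2A = Σ (x_i·y_{i+1} − x_{i+1}·y_i), indices taken mod 5.
A→B: (-4)(-7) − (1)(10) = 18
B→C: (1)(-4) − (2)(-7) = 10
C→D: (2)(-1) − (8)(-4) = 30
D→E: (8)(10) − (10)(-1) = 90
E→A: (10)(10) − (-4)(10) = 140
Σ = 288
Area = |Σ|/2 = 144.
Hole:
J→K: (3)(2) − (5)(1) = 1
K→L: (5)(7) − (4)(2) = 27
L→M: (4)(6) − (1)(7) = 17
M→J: (1)(1) − (3)(6) = -17
Σ = 28
Area = |Σ|/2 = 14.
Net area = 144 − 14 = 130.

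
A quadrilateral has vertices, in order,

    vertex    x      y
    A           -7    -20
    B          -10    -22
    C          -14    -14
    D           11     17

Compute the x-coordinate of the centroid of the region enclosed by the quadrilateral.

Apply the shoelace formula. First the cross-terms c_i = x_i·y_{i+1} − x_{i+1}·y_i:
  -46, -168, -84, -101  ⇒  2A = -399, A = -199.5.
Then Σ (x_i + x_{i+1})·c_i = 4662, so x̄ = 4662 / (6·(-199.5)) = -74/19.

-74/19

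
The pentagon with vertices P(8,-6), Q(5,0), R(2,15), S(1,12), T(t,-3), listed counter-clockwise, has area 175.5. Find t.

Write out the shoelace sum; only the two edges meeting at T involve t:
2·Area = [(1·(-3) − t·12) + (t·(-6) − 8·(-3))] + 114
       = -18·t + 135 = 351
⇒ t = -12.

-12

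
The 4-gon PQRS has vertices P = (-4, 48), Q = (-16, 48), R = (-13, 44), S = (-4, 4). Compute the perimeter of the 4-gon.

102

|PQ| = √((-12)² + (0)²) = √144 = 12
|QR| = √((3)² + (-4)²) = √25 = 5
|RS| = √((9)² + (-40)²) = √1681 = 41
|SP| = √((0)² + (44)²) = √1936 = 44
Perimeter = 12 + 5 + 41 + 44 = 102.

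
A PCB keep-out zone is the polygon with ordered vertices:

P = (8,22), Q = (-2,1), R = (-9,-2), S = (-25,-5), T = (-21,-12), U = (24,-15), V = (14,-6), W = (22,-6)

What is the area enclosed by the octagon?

Apply the surveyor's formula: 2A = Σ (x_i·y_{i+1} − x_{i+1}·y_i), indices taken mod 8.
Σ = (52) + (13) + (-5) + (195) + (603) + (66) + (48) + (532) = 1504
Area = |Σ|/2 = 752.

752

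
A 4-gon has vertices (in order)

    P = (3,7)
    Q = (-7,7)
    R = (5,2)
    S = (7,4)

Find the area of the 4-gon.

Apply the shoelace formula: 2A = Σ (x_i·y_{i+1} − x_{i+1}·y_i), indices taken mod 4.
P→Q: (3)(7) − (-7)(7) = 70
Q→R: (-7)(2) − (5)(7) = -49
R→S: (5)(4) − (7)(2) = 6
S→P: (7)(7) − (3)(4) = 37
Σ = 64
Area = |Σ|/2 = 32.

32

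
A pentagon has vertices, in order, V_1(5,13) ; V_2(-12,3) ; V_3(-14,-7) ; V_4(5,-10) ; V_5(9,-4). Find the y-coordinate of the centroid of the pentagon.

-70/291

Apply Gauss's area formula. First the cross-terms c_i = x_i·y_{i+1} − x_{i+1}·y_i:
  171, 126, 175, 70, 137  ⇒  2A = 679, A = 339.5.
Then Σ (y_i + y_{i+1})·c_i = -490, so ȳ = -490 / (6·339.5) = -70/291.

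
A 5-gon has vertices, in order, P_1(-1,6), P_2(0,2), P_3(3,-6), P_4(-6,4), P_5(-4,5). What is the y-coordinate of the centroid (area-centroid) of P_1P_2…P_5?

93/65

Apply the shoelace formula. First the cross-terms c_i = x_i·y_{i+1} − x_{i+1}·y_i:
  -2, -6, -24, -14, -19  ⇒  2A = -65, A = -32.5.
Then Σ (y_i + y_{i+1})·c_i = -279, so ȳ = -279 / (6·(-32.5)) = 93/65.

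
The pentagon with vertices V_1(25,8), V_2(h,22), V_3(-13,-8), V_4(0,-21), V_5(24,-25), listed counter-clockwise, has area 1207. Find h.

1

Write out the shoelace sum; only the two edges meeting at V_2 involve h:
2·Area = [(25·22 − h·8) + (h·(-8) − (-13)·22)] + 1594
       = -16·h + 2430 = 2414
⇒ h = 1.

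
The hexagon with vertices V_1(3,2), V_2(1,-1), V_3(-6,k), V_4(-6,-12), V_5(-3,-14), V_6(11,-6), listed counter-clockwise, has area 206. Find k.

13

The doubled signed area Σ (x_i y_{i+1} − x_{i+1} y_i) is linear in k.
With k=0 it equals 321; the coefficient of k is 7 (from the two edges through V_3).
So 7·k + 321 = 2·206 = 412 ⇒ k = 13.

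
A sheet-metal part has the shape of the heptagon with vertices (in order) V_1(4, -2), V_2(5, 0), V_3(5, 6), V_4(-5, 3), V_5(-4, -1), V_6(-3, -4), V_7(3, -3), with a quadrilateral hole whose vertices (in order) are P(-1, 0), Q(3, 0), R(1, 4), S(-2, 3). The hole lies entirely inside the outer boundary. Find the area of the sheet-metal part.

58

Outer boundary:
Apply Gauss's area formula: 2A = Σ (x_i·y_{i+1} − x_{i+1}·y_i), indices taken mod 7.
V_1→V_2: (4)(0) − (5)(-2) = 10
V_2→V_3: (5)(6) − (5)(0) = 30
V_3→V_4: (5)(3) − (-5)(6) = 45
V_4→V_5: (-5)(-1) − (-4)(3) = 17
V_5→V_6: (-4)(-4) − (-3)(-1) = 13
V_6→V_7: (-3)(-3) − (3)(-4) = 21
V_7→V_1: (3)(-2) − (4)(-3) = 6
Σ = 142
Area = |Σ|/2 = 71.
Hole:
Cross-terms: 0, 12, 11, 3  ⇒  Σ = 26
Area = |Σ|/2 = 13.
Net area = 71 − 13 = 58.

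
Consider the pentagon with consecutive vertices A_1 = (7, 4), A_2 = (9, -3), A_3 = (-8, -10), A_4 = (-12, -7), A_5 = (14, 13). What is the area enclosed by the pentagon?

164

Cross-terms: -57, -114, -64, -58, -35  ⇒  Σ = -328
Area = |Σ|/2 = 164.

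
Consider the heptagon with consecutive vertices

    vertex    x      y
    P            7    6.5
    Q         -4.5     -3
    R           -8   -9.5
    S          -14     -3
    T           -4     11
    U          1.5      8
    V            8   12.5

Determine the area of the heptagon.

P→Q: (7)(-3) − (-4.5)(6.5) = 8.25
Q→R: (-4.5)(-9.5) − (-8)(-3) = 18.75
R→S: (-8)(-3) − (-14)(-9.5) = -109
S→T: (-14)(11) − (-4)(-3) = -166
T→U: (-4)(8) − (1.5)(11) = -48.5
U→V: (1.5)(12.5) − (8)(8) = -45.25
V→P: (8)(6.5) − (7)(12.5) = -35.5
Σ = -377.25
Area = |Σ|/2 = 188.625.

188.625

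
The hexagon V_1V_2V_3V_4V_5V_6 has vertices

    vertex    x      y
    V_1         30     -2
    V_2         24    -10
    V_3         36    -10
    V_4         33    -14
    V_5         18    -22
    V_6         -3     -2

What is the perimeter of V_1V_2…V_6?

106

|V_1V_2| = √((-6)² + (-8)²) = √100 = 10
|V_2V_3| = √((12)² + (0)²) = √144 = 12
|V_3V_4| = √((-3)² + (-4)²) = √25 = 5
|V_4V_5| = √((-15)² + (-8)²) = √289 = 17
|V_5V_6| = √((-21)² + (20)²) = √841 = 29
|V_6V_1| = √((33)² + (0)²) = √1089 = 33
Perimeter = 10 + 12 + 5 + 17 + 29 + 33 = 106.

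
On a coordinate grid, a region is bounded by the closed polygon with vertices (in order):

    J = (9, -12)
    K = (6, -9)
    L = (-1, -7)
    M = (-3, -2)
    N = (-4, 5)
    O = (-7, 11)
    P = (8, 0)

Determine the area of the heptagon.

Apply the surveyor's formula: 2A = Σ (x_i·y_{i+1} − x_{i+1}·y_i), indices taken mod 7.
Σ = (-9) + (-51) + (-19) + (-23) + (-9) + (-88) + (-96) = -295
Area = |Σ|/2 = 147.5.

147.5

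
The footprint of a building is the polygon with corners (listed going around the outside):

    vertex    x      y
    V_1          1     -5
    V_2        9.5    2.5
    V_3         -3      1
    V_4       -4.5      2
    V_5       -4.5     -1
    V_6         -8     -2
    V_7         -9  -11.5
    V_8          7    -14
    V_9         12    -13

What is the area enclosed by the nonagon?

195.25

V_1→V_2: (1)(2.5) − (9.5)(-5) = 50
V_2→V_3: (9.5)(1) − (-3)(2.5) = 17
V_3→V_4: (-3)(2) − (-4.5)(1) = -1.5
V_4→V_5: (-4.5)(-1) − (-4.5)(2) = 13.5
V_5→V_6: (-4.5)(-2) − (-8)(-1) = 1
V_6→V_7: (-8)(-11.5) − (-9)(-2) = 74
V_7→V_8: (-9)(-14) − (7)(-11.5) = 206.5
V_8→V_9: (7)(-13) − (12)(-14) = 77
V_9→V_1: (12)(-5) − (1)(-13) = -47
Σ = 390.5
Area = |Σ|/2 = 195.25.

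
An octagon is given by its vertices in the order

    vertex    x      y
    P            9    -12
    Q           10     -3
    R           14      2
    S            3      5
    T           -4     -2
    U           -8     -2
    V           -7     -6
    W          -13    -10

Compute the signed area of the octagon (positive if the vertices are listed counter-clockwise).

248.5

Apply the surveyor's formula: 2A = Σ (x_i·y_{i+1} − x_{i+1}·y_i), indices taken mod 8.
P→Q: (9)(-3) − (10)(-12) = 93
Q→R: (10)(2) − (14)(-3) = 62
R→S: (14)(5) − (3)(2) = 64
S→T: (3)(-2) − (-4)(5) = 14
T→U: (-4)(-2) − (-8)(-2) = -8
U→V: (-8)(-6) − (-7)(-2) = 34
V→W: (-7)(-10) − (-13)(-6) = -8
W→P: (-13)(-12) − (9)(-10) = 246
Σ = 497
Signed area = Σ/2 = 248.5 (positive ⇒ counter-clockwise traversal).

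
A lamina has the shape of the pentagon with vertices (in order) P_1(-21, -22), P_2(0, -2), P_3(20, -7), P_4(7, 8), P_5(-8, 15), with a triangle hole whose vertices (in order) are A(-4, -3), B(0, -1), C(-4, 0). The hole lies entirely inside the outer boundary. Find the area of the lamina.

Outer boundary:
Apply the surveyor's formula: 2A = Σ (x_i·y_{i+1} − x_{i+1}·y_i), indices taken mod 5.
Σ = (42) + (40) + (209) + (169) + (491) = 951
Area = |Σ|/2 = 475.5.
Hole:
Apply the surveyor's formula: 2A = Σ (x_i·y_{i+1} − x_{i+1}·y_i), indices taken mod 3.
Σ = (4) + (-4) + (12) = 12
Area = |Σ|/2 = 6.
Net area = 475.5 − 6 = 469.5.

469.5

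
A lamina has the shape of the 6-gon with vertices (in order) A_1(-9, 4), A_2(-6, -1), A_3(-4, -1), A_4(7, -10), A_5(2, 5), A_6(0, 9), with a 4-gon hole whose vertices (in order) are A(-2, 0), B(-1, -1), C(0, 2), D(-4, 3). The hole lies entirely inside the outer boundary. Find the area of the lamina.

Outer boundary:
Apply the surveyor's formula: 2A = Σ (x_i·y_{i+1} − x_{i+1}·y_i), indices taken mod 6.
Σ = (33) + (2) + (47) + (55) + (18) + (81) = 236
Area = |Σ|/2 = 118.
Hole:
Σ = (2) + (-2) + (8) + (6) = 14
Area = |Σ|/2 = 7.
Net area = 118 − 7 = 111.

111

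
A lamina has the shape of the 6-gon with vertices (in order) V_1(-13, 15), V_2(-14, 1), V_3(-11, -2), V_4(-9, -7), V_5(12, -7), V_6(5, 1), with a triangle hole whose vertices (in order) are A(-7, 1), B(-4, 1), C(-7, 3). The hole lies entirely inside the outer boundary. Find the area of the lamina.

Outer boundary:
Apply the shoelace (surveyor's) formula: 2A = Σ (x_i·y_{i+1} − x_{i+1}·y_i), indices taken mod 6.
V_1→V_2: (-13)(1) − (-14)(15) = 197
V_2→V_3: (-14)(-2) − (-11)(1) = 39
V_3→V_4: (-11)(-7) − (-9)(-2) = 59
V_4→V_5: (-9)(-7) − (12)(-7) = 147
V_5→V_6: (12)(1) − (5)(-7) = 47
V_6→V_1: (5)(15) − (-13)(1) = 88
Σ = 577
Area = |Σ|/2 = 288.5.
Hole:
Apply Gauss's area formula: 2A = Σ (x_i·y_{i+1} − x_{i+1}·y_i), indices taken mod 3.
Cross-terms: -3, -5, 14  ⇒  Σ = 6
Area = |Σ|/2 = 3.
Net area = 288.5 − 3 = 285.5.

285.5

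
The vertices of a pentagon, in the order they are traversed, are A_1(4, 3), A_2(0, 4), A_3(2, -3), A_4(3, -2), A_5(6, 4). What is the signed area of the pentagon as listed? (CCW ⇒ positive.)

Apply the shoelace (surveyor's) formula: 2A = Σ (x_i·y_{i+1} − x_{i+1}·y_i), indices taken mod 5.
Σ = (16) + (-8) + (5) + (24) + (2) = 39
Signed area = Σ/2 = 19.5 (positive ⇒ counter-clockwise traversal).

19.5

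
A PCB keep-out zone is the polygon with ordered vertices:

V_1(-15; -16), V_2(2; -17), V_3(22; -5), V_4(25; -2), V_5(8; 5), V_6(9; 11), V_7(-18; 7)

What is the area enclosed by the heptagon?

Cross-terms: 287, 364, 81, 141, 43, 261, 393  ⇒  Σ = 1570
Area = |Σ|/2 = 785.

785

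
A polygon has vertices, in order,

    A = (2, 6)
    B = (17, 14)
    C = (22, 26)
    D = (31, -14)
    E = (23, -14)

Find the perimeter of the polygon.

|AB| = √((15)² + (8)²) = √289 = 17
|BC| = √((5)² + (12)²) = √169 = 13
|CD| = √((9)² + (-40)²) = √1681 = 41
|DE| = √((-8)² + (0)²) = √64 = 8
|EA| = √((-21)² + (20)²) = √841 = 29
Perimeter = 17 + 13 + 41 + 8 + 29 = 108.

108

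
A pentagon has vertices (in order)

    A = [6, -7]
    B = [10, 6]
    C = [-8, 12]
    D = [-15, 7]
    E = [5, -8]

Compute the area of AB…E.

248

Apply Gauss's area formula: 2A = Σ (x_i·y_{i+1} − x_{i+1}·y_i), indices taken mod 5.
Σ = (106) + (168) + (124) + (85) + (13) = 496
Area = |Σ|/2 = 248.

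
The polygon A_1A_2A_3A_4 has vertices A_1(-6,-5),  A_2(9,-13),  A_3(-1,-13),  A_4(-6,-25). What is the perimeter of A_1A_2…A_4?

|A_1A_2| = √((15)² + (-8)²) = √289 = 17
|A_2A_3| = √((-10)² + (0)²) = √100 = 10
|A_3A_4| = √((-5)² + (-12)²) = √169 = 13
|A_4A_1| = √((0)² + (20)²) = √400 = 20
Perimeter = 17 + 10 + 13 + 20 = 60.

60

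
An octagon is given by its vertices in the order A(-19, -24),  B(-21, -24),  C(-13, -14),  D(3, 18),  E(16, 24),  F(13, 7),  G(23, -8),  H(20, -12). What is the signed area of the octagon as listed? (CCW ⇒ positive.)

Apply the shoelace formula: 2A = Σ (x_i·y_{i+1} − x_{i+1}·y_i), indices taken mod 8.
Σ = (-48) + (-18) + (-192) + (-216) + (-200) + (-265) + (-116) + (-708) = -1763
Signed area = Σ/2 = -881.5 (negative ⇒ clockwise traversal).

-881.5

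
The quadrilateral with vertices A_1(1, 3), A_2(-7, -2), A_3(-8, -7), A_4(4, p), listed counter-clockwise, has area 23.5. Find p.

5

The doubled signed area Σ (x_i y_{i+1} − x_{i+1} y_i) is linear in p.
With p=0 it equals 92; the coefficient of p is -9 (from the two edges through A_4).
So -9·p + 92 = 2·23.5 = 47 ⇒ p = 5.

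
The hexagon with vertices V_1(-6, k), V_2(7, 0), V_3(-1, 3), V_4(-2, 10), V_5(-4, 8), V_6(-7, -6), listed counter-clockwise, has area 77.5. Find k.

The doubled signed area Σ (x_i y_{i+1} − x_{i+1} y_i) is linear in k.
With k=0 it equals 85; the coefficient of k is -14 (from the two edges through V_1).
So -14·k + 85 = 2·77.5 = 155 ⇒ k = -5.

-5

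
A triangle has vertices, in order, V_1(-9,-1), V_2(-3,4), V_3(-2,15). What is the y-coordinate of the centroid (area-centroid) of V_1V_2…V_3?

Apply the surveyor's formula. First the cross-terms c_i = x_i·y_{i+1} − x_{i+1}·y_i:
  -39, -37, 137  ⇒  2A = 61, A = 30.5.
Then Σ (y_i + y_{i+1})·c_i = 1098, so ȳ = 1098 / (6·30.5) = 6.

6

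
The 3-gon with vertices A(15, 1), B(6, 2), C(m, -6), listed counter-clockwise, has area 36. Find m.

The doubled signed area Σ (x_i y_{i+1} − x_{i+1} y_i) is linear in m.
With m=0 it equals 78; the coefficient of m is -1 (from the two edges through C).
So -1·m + 78 = 2·36 = 72 ⇒ m = 6.

6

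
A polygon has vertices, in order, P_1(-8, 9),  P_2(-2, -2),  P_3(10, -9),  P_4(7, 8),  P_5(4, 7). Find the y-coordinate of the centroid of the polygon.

13/9

Apply the shoelace (surveyor's) formula. First the cross-terms c_i = x_i·y_{i+1} − x_{i+1}·y_i:
  34, 38, 143, 17, 92  ⇒  2A = 324, A = 162.
Then Σ (y_i + y_{i+1})·c_i = 1404, so ȳ = 1404 / (6·162) = 13/9.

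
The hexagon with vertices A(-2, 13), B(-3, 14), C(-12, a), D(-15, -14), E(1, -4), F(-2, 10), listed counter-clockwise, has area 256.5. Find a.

Write out the shoelace sum; only the two edges meeting at C involve a:
2·Area = [((-3)·a − (-12)·14) + ((-12)·(-14) − (-15)·a)] + 81
       = 12·a + 417 = 513
⇒ a = 8.

8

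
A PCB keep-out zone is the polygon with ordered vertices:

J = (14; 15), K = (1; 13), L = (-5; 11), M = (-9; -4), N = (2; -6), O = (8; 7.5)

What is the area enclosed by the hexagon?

Cross-terms: 167, 76, 119, 62, 63, 15  ⇒  Σ = 502
Area = |Σ|/2 = 251.

251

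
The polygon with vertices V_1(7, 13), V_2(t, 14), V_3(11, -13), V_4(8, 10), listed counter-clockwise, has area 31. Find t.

5

The doubled signed area Σ (x_i y_{i+1} − x_{i+1} y_i) is linear in t.
With t=0 it equals 192; the coefficient of t is -26 (from the two edges through V_2).
So -26·t + 192 = 2·31 = 62 ⇒ t = 5.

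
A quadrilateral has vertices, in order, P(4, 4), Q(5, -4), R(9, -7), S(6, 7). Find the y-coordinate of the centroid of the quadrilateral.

-5/18

Apply the shoelace (surveyor's) formula. First the cross-terms c_i = x_i·y_{i+1} − x_{i+1}·y_i:
  -36, 1, 105, -4  ⇒  2A = 66, A = 33.
Then Σ (y_i + y_{i+1})·c_i = -55, so ȳ = -55 / (6·33) = -5/18.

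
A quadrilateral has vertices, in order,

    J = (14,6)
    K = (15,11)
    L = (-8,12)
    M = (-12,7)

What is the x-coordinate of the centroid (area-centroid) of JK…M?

Apply the shoelace formula. First the cross-terms c_i = x_i·y_{i+1} − x_{i+1}·y_i:
  64, 268, 88, -170  ⇒  2A = 250, A = 125.
Then Σ (x_i + x_{i+1})·c_i = 1632, so x̄ = 1632 / (6·125) = 2.176.

2.176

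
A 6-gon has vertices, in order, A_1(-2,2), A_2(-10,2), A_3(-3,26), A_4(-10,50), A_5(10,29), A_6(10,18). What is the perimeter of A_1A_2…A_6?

|A_1A_2| = √((-8)² + (0)²) = √64 = 8
|A_2A_3| = √((7)² + (24)²) = √625 = 25
|A_3A_4| = √((-7)² + (24)²) = √625 = 25
|A_4A_5| = √((20)² + (-21)²) = √841 = 29
|A_5A_6| = √((0)² + (-11)²) = √121 = 11
|A_6A_1| = √((-12)² + (-16)²) = √400 = 20
Perimeter = 8 + 25 + 25 + 29 + 11 + 20 = 118.

118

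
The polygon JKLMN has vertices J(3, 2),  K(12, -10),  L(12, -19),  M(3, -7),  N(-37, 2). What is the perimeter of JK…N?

120

|JK| = √((9)² + (-12)²) = √225 = 15
|KL| = √((0)² + (-9)²) = √81 = 9
|LM| = √((-9)² + (12)²) = √225 = 15
|MN| = √((-40)² + (9)²) = √1681 = 41
|NJ| = √((40)² + (0)²) = √1600 = 40
Perimeter = 15 + 9 + 15 + 41 + 40 = 120.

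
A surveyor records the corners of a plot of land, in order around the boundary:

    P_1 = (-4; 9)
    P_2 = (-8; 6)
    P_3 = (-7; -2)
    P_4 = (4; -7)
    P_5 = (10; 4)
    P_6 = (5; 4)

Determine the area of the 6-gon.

Σ = (48) + (58) + (57) + (86) + (20) + (61) = 330
Area = |Σ|/2 = 165.

165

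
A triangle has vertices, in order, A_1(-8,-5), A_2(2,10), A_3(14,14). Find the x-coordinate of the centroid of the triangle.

Apply Gauss's area formula. First the cross-terms c_i = x_i·y_{i+1} − x_{i+1}·y_i:
  -70, -112, 42  ⇒  2A = -140, A = -70.
Then Σ (x_i + x_{i+1})·c_i = -1120, so x̄ = -1120 / (6·(-70)) = 8/3.

8/3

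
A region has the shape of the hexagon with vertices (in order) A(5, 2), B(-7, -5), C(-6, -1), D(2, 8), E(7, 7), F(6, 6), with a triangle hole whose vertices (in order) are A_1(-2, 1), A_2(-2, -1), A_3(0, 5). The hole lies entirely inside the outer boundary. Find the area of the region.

Outer boundary:
Σ = (-11) + (-23) + (-46) + (-42) + (0) + (-18) = -140
Area = |Σ|/2 = 70.
Hole:
Σ = (4) + (-10) + (10) = 4
Area = |Σ|/2 = 2.
Net area = 70 − 2 = 68.

68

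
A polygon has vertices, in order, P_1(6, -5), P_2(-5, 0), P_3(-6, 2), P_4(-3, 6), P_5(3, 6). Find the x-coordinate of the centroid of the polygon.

13/57

Apply the shoelace (surveyor's) formula. First the cross-terms c_i = x_i·y_{i+1} − x_{i+1}·y_i:
  -25, -10, -30, -36, -51  ⇒  2A = -152, A = -76.
Then Σ (x_i + x_{i+1})·c_i = -104, so x̄ = -104 / (6·(-76)) = 13/57.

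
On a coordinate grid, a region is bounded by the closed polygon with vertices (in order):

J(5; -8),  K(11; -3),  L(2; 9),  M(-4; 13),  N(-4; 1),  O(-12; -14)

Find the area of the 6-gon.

Apply the shoelace formula: 2A = Σ (x_i·y_{i+1} − x_{i+1}·y_i), indices taken mod 6.
Cross-terms: 73, 105, 62, 48, 68, 166  ⇒  Σ = 522
Area = |Σ|/2 = 261.

261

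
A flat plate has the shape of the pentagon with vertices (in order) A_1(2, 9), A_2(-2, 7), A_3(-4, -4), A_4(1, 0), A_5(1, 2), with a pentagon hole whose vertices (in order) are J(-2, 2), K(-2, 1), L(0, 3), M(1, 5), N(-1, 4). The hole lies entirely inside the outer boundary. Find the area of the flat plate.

35.5

Outer boundary:
Apply the surveyor's formula: 2A = Σ (x_i·y_{i+1} − x_{i+1}·y_i), indices taken mod 5.
Σ = (32) + (36) + (4) + (2) + (5) = 79
Area = |Σ|/2 = 39.5.
Hole:
J→K: (-2)(1) − (-2)(2) = 2
K→L: (-2)(3) − (0)(1) = -6
L→M: (0)(5) − (1)(3) = -3
M→N: (1)(4) − (-1)(5) = 9
N→J: (-1)(2) − (-2)(4) = 6
Σ = 8
Area = |Σ|/2 = 4.
Net area = 39.5 − 4 = 35.5.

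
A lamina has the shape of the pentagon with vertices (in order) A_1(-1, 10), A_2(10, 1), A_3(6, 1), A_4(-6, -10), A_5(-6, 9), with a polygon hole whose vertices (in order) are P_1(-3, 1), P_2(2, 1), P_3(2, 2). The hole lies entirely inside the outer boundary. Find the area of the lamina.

155.5

Outer boundary:
Cross-terms: -101, 4, -54, -114, -51  ⇒  Σ = -316
Area = |Σ|/2 = 158.
Hole:
Apply the shoelace formula: 2A = Σ (x_i·y_{i+1} − x_{i+1}·y_i), indices taken mod 3.
Σ = (-5) + (2) + (8) = 5
Area = |Σ|/2 = 2.5.
Net area = 158 − 2.5 = 155.5.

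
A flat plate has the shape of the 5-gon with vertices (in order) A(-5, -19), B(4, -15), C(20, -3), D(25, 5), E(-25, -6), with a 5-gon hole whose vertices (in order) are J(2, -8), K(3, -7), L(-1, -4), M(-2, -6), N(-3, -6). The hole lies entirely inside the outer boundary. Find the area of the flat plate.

Outer boundary:
Apply the shoelace (surveyor's) formula: 2A = Σ (x_i·y_{i+1} − x_{i+1}·y_i), indices taken mod 5.
Σ = (151) + (288) + (175) + (-25) + (445) = 1034
Area = |Σ|/2 = 517.
Hole:
Cross-terms: 10, -19, -2, -6, 36  ⇒  Σ = 19
Area = |Σ|/2 = 9.5.
Net area = 517 − 9.5 = 507.5.

507.5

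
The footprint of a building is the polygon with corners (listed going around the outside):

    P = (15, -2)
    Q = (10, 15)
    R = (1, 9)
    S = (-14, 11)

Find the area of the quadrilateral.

160

Apply the surveyor's formula: 2A = Σ (x_i·y_{i+1} − x_{i+1}·y_i), indices taken mod 4.
P→Q: (15)(15) − (10)(-2) = 245
Q→R: (10)(9) − (1)(15) = 75
R→S: (1)(11) − (-14)(9) = 137
S→P: (-14)(-2) − (15)(11) = -137
Σ = 320
Area = |Σ|/2 = 160.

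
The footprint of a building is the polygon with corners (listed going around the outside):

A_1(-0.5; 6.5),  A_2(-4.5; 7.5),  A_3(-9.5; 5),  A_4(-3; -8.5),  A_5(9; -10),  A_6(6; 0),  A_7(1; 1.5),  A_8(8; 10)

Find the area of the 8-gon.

200.25

Apply the shoelace formula: 2A = Σ (x_i·y_{i+1} − x_{i+1}·y_i), indices taken mod 8.
Σ = (25.5) + (48.75) + (95.75) + (106.5) + (60) + (9) + (-2) + (57) = 400.5
Area = |Σ|/2 = 200.25.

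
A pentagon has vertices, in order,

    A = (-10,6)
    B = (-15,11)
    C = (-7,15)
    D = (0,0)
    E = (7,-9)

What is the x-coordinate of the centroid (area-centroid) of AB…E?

-325/54

Apply Gauss's area formula. First the cross-terms c_i = x_i·y_{i+1} − x_{i+1}·y_i:
  -20, -148, 0, 0, -48  ⇒  2A = -216, A = -108.
Then Σ (x_i + x_{i+1})·c_i = 3900, so x̄ = 3900 / (6·(-108)) = -325/54.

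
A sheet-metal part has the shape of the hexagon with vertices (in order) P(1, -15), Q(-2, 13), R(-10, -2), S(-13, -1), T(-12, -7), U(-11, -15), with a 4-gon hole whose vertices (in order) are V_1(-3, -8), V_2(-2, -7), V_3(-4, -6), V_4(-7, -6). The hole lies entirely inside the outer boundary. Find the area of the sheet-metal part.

227

Outer boundary:
P→Q: (1)(13) − (-2)(-15) = -17
Q→R: (-2)(-2) − (-10)(13) = 134
R→S: (-10)(-1) − (-13)(-2) = -16
S→T: (-13)(-7) − (-12)(-1) = 79
T→U: (-12)(-15) − (-11)(-7) = 103
U→P: (-11)(-15) − (1)(-15) = 180
Σ = 463
Area = |Σ|/2 = 231.5.
Hole:
Apply the shoelace formula: 2A = Σ (x_i·y_{i+1} − x_{i+1}·y_i), indices taken mod 4.
V_1→V_2: (-3)(-7) − (-2)(-8) = 5
V_2→V_3: (-2)(-6) − (-4)(-7) = -16
V_3→V_4: (-4)(-6) − (-7)(-6) = -18
V_4→V_1: (-7)(-8) − (-3)(-6) = 38
Σ = 9
Area = |Σ|/2 = 4.5.
Net area = 231.5 − 4.5 = 227.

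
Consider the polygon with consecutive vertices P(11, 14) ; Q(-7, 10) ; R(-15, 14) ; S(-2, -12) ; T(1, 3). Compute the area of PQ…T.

P→Q: (11)(10) − (-7)(14) = 208
Q→R: (-7)(14) − (-15)(10) = 52
R→S: (-15)(-12) − (-2)(14) = 208
S→T: (-2)(3) − (1)(-12) = 6
T→P: (1)(14) − (11)(3) = -19
Σ = 455
Area = |Σ|/2 = 227.5.

227.5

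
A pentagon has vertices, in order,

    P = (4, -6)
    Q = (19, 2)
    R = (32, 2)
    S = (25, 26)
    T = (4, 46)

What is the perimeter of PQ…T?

|PQ| = √((15)² + (8)²) = √289 = 17
|QR| = √((13)² + (0)²) = √169 = 13
|RS| = √((-7)² + (24)²) = √625 = 25
|ST| = √((-21)² + (20)²) = √841 = 29
|TP| = √((0)² + (-52)²) = √2704 = 52
Perimeter = 17 + 13 + 25 + 29 + 52 = 136.

136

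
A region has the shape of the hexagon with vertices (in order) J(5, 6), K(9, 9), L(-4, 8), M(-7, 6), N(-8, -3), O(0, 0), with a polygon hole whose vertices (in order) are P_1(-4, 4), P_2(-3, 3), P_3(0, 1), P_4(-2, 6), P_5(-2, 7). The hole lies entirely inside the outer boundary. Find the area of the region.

91.5

Outer boundary:
J→K: (5)(9) − (9)(6) = -9
K→L: (9)(8) − (-4)(9) = 108
L→M: (-4)(6) − (-7)(8) = 32
M→N: (-7)(-3) − (-8)(6) = 69
N→O: (-8)(0) − (0)(-3) = 0
O→J: (0)(6) − (5)(0) = 0
Σ = 200
Area = |Σ|/2 = 100.
Hole:
Apply the shoelace formula: 2A = Σ (x_i·y_{i+1} − x_{i+1}·y_i), indices taken mod 5.
Cross-terms: 0, -3, 2, -2, 20  ⇒  Σ = 17
Area = |Σ|/2 = 8.5.
Net area = 100 − 8.5 = 91.5.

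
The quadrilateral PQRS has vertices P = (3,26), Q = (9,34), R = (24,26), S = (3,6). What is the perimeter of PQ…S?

76

|PQ| = √((6)² + (8)²) = √100 = 10
|QR| = √((15)² + (-8)²) = √289 = 17
|RS| = √((-21)² + (-20)²) = √841 = 29
|SP| = √((0)² + (20)²) = √400 = 20
Perimeter = 10 + 17 + 29 + 20 = 76.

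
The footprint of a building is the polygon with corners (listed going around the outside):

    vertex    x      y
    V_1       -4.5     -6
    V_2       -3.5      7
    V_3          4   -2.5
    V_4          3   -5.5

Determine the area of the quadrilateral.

64.5

Σ = (-52.5) + (-19.25) + (-14.5) + (-42.75) = -129
Area = |Σ|/2 = 64.5.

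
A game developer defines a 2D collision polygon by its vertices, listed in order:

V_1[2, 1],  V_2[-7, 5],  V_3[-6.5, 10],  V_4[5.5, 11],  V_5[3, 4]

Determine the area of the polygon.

81.5

Apply the shoelace (surveyor's) formula: 2A = Σ (x_i·y_{i+1} − x_{i+1}·y_i), indices taken mod 5.
V_1→V_2: (2)(5) − (-7)(1) = 17
V_2→V_3: (-7)(10) − (-6.5)(5) = -37.5
V_3→V_4: (-6.5)(11) − (5.5)(10) = -126.5
V_4→V_5: (5.5)(4) − (3)(11) = -11
V_5→V_1: (3)(1) − (2)(4) = -5
Σ = -163
Area = |Σ|/2 = 81.5.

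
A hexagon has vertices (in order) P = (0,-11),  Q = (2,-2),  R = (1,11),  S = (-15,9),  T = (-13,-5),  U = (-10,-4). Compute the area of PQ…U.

262

Cross-terms: 22, 24, 174, 192, 2, 110  ⇒  Σ = 524
Area = |Σ|/2 = 262.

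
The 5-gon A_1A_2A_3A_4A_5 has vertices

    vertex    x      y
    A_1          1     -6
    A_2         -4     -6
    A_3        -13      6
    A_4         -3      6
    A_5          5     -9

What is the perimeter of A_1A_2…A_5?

|A_1A_2| = √((-5)² + (0)²) = √25 = 5
|A_2A_3| = √((-9)² + (12)²) = √225 = 15
|A_3A_4| = √((10)² + (0)²) = √100 = 10
|A_4A_5| = √((8)² + (-15)²) = √289 = 17
|A_5A_1| = √((-4)² + (3)²) = √25 = 5
Perimeter = 5 + 15 + 10 + 17 + 5 = 52.

52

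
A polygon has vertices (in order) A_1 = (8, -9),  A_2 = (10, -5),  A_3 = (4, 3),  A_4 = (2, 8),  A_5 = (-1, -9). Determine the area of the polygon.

98.5

Apply the shoelace formula: 2A = Σ (x_i·y_{i+1} − x_{i+1}·y_i), indices taken mod 5.
A_1→A_2: (8)(-5) − (10)(-9) = 50
A_2→A_3: (10)(3) − (4)(-5) = 50
A_3→A_4: (4)(8) − (2)(3) = 26
A_4→A_5: (2)(-9) − (-1)(8) = -10
A_5→A_1: (-1)(-9) − (8)(-9) = 81
Σ = 197
Area = |Σ|/2 = 98.5.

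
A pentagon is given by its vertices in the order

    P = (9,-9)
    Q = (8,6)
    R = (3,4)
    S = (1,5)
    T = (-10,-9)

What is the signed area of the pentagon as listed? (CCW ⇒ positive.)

Apply Gauss's area formula: 2A = Σ (x_i·y_{i+1} − x_{i+1}·y_i), indices taken mod 5.
Cross-terms: 126, 14, 11, 41, 171  ⇒  Σ = 363
Signed area = Σ/2 = 181.5 (positive ⇒ counter-clockwise traversal).

181.5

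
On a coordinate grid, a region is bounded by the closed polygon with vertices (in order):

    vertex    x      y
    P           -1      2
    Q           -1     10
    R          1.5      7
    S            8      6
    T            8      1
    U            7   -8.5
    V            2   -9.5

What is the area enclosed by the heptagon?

123.5

Apply the shoelace formula: 2A = Σ (x_i·y_{i+1} − x_{i+1}·y_i), indices taken mod 7.
Cross-terms: -8, -22, -47, -40, -75, -49.5, -5.5  ⇒  Σ = -247
Area = |Σ|/2 = 123.5.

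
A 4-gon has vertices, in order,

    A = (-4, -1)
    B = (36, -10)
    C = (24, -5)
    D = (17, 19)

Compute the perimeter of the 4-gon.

|AB| = √((40)² + (-9)²) = √1681 = 41
|BC| = √((-12)² + (5)²) = √169 = 13
|CD| = √((-7)² + (24)²) = √625 = 25
|DA| = √((-21)² + (-20)²) = √841 = 29
Perimeter = 41 + 13 + 25 + 29 = 108.

108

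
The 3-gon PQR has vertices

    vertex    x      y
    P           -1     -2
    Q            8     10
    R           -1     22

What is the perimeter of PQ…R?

|PQ| = √((9)² + (12)²) = √225 = 15
|QR| = √((-9)² + (12)²) = √225 = 15
|RP| = √((0)² + (-24)²) = √576 = 24
Perimeter = 15 + 15 + 24 = 54.

54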